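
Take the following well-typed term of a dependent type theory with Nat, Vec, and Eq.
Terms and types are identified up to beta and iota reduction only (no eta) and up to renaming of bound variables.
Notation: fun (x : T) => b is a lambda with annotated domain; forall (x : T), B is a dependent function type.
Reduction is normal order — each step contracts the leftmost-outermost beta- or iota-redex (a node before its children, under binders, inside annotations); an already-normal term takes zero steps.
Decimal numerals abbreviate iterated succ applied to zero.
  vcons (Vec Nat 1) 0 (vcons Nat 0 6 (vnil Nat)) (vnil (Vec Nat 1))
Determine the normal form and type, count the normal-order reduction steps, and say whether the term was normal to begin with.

normal form:
  vcons (Vec Nat 1) 0 (vcons Nat 0 6 (vnil Nat)) (vnil (Vec Nat 1))
type:
  Vec (Vec Nat 1) 1
normal-order step count: 0
term was already normal: yes


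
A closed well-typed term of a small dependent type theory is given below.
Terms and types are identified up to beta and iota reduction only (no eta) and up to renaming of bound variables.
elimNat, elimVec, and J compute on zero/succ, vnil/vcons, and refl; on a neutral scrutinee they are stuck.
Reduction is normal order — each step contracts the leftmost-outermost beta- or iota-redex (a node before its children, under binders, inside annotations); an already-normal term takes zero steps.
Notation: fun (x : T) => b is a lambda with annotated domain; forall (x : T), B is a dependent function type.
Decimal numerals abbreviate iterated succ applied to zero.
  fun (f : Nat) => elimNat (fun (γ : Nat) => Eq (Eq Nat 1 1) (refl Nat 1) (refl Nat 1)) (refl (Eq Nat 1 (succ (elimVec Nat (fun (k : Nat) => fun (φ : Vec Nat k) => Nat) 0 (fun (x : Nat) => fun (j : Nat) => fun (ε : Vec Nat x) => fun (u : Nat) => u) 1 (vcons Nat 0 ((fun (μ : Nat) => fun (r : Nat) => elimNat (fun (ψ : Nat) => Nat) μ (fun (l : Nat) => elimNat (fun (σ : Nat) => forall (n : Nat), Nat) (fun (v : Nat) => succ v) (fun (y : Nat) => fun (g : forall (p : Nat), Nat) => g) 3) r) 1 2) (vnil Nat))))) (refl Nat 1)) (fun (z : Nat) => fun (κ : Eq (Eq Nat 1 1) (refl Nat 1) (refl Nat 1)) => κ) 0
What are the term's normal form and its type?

reduced normal form:
  fun (f : Nat) => refl (Eq Nat 1 1) (refl Nat 1)
inferred type:
  forall (f : Nat), Eq (Eq Nat 1 1) (refl Nat 1) (refl Nat 1)
observation: normalization takes exactly 7 steps under the normal-order strategy.


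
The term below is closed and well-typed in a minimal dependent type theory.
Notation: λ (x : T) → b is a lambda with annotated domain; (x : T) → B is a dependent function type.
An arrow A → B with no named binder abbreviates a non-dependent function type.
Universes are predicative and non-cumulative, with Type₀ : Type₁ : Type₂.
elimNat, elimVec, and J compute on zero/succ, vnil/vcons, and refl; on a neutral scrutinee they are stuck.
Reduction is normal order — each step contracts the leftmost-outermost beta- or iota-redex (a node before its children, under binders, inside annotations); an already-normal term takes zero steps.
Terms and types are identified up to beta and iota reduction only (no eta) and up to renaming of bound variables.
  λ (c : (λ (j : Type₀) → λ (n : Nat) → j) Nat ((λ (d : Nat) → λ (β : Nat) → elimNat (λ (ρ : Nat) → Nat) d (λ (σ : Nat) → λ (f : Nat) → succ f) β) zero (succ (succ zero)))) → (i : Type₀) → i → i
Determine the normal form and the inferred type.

normal form:
  λ (c : Nat) → (j : Type₀) → j → j
inferred type:
  Nat → Type₁


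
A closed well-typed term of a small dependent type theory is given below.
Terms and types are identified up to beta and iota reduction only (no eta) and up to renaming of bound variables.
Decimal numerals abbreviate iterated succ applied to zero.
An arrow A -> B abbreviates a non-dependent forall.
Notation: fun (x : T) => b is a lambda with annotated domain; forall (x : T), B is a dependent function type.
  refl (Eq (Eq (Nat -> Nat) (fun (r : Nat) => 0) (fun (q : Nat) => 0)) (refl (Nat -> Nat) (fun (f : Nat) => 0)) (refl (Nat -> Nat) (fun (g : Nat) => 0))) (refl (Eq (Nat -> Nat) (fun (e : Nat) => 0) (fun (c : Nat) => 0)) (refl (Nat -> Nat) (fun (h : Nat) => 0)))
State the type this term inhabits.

the term's type:
  Eq (Eq (Eq (Nat -> Nat) (fun (r : Nat) => 0) (fun (q : Nat) => 0)) (refl (Nat -> Nat) (fun (f : Nat) => 0)) (refl (Nat -> Nat) (fun (g : Nat) => 0))) (refl (Eq (Nat -> Nat) (fun (e : Nat) => 0) (fun (c : Nat) => 0)) (refl (Nat -> Nat) (fun (h : Nat) => 0))) (refl (Eq (Nat -> Nat) (fun (u : Nat) => 0) (fun (κ : Nat) => 0)) (refl (Nat -> Nat) (fun (φ : Nat) => 0)))


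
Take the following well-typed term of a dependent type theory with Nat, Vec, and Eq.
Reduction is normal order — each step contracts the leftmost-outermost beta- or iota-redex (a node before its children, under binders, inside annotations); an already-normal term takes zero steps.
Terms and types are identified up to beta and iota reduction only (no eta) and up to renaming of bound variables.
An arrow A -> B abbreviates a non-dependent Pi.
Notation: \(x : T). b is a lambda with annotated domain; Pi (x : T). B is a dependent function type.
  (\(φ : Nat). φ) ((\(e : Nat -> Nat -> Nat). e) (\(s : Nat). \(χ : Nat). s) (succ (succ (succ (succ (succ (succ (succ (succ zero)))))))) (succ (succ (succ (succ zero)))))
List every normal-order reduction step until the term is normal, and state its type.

reduction (normal order):
  (\(φ : Nat). φ) ((\(e : Nat -> Nat -> Nat). e) (\(s : Nat). \(χ : Nat). s) (succ (succ (succ (succ (succ (succ (succ (succ zero)))))))) (succ (succ (succ (succ zero)))))
  ~> (\(φ : Nat -> Nat -> Nat). φ) (\(e : Nat). \(s : Nat). e) (succ (succ (succ (succ (succ (succ (succ (succ zero)))))))) (succ (succ (succ (succ zero))))
  ~> (\(φ : Nat). \(e : Nat). φ) (succ (succ (succ (succ (succ (succ (succ (succ zero)))))))) (succ (succ (succ (succ zero))))
  ~> (\(φ : Nat). succ (succ (succ (succ (succ (succ (succ (succ zero)))))))) (succ (succ (succ (succ zero))))
  ~> succ (succ (succ (succ (succ (succ (succ (succ zero)))))))
type:
  Nat


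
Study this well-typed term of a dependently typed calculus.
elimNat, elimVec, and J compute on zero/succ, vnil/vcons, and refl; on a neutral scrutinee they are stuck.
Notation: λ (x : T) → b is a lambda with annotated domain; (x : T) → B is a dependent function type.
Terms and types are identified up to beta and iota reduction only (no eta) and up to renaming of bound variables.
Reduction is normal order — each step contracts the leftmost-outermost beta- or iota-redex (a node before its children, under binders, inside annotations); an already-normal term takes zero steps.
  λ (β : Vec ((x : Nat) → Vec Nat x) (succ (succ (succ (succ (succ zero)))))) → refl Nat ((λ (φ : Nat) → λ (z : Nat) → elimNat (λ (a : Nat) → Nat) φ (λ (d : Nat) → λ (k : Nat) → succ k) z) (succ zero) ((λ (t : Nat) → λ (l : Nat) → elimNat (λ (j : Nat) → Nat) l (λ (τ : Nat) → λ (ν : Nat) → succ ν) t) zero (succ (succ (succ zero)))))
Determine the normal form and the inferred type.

resulting normal form:
  λ (β : Vec ((x : Nat) → Vec Nat x) (succ (succ (succ (succ (succ zero)))))) → refl Nat (succ (succ (succ (succ zero))))
the term's type:
  (β : Vec ((x : Nat) → Vec Nat x) (succ (succ (succ (succ (succ zero)))))) → Eq Nat (succ (succ (succ (succ zero)))) (succ (succ (succ (succ zero))))
observation: the leftmost-outermost redex is a beta-redex, and normalization takes 15 steps.


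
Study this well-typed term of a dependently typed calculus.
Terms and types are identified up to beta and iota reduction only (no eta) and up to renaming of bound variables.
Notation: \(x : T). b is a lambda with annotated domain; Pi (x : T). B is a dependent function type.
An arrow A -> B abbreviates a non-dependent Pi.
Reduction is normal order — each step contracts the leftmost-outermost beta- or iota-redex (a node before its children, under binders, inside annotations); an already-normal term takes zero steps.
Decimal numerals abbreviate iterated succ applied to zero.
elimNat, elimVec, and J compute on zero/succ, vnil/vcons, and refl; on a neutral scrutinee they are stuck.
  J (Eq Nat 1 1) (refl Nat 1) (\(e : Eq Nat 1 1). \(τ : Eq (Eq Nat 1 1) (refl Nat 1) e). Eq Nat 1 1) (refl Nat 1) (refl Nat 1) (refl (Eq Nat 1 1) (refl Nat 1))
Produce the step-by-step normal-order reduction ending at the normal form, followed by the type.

normal-order reduction sequence:
  J (Eq Nat 1 1) (refl Nat 1) (\(e : Eq Nat 1 1). \(τ : Eq (Eq Nat 1 1) (refl Nat 1) e). Eq Nat 1 1) (refl Nat 1) (refl Nat 1) (refl (Eq Nat 1 1) (refl Nat 1))
  ~> refl Nat 1
the term's type:
  Eq Nat 1 1


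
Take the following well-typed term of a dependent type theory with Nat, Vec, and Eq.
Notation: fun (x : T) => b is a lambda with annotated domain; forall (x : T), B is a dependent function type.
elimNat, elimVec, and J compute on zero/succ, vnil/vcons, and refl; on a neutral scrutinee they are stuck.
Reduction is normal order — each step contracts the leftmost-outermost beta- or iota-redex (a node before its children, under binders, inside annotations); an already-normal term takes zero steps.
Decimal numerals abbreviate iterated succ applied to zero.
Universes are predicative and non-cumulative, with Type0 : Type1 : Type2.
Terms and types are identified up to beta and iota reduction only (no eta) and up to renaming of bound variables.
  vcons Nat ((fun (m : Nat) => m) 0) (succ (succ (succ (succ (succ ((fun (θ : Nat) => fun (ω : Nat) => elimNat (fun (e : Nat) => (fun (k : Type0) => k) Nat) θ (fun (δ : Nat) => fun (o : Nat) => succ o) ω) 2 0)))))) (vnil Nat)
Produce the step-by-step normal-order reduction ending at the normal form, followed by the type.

normal-order reduction sequence:
  vcons Nat ((fun (m : Nat) => m) 0) (succ (succ (succ (succ (succ ((fun (θ : Nat) => fun (ω : Nat) => elimNat (fun (e : Nat) => (fun (k : Type0) => k) Nat) θ (fun (δ : Nat) => fun (o : Nat) => succ o) ω) 2 0)))))) (vnil Nat)
  ~> vcons Nat 0 (succ (succ (succ (succ (succ ((fun (m : Nat) => fun (θ : Nat) => elimNat (fun (ω : Nat) => (fun (e : Type0) => e) Nat) m (fun (k : Nat) => fun (δ : Nat) => succ δ) θ) 2 0)))))) (vnil Nat)
  ~> vcons Nat 0 (succ (succ (succ (succ (succ ((fun (m : Nat) => elimNat (fun (θ : Nat) => (fun (ω : Type0) => ω) Nat) 2 (fun (e : Nat) => fun (k : Nat) => succ k) m) 0)))))) (vnil Nat)
  ~> vcons Nat 0 (succ (succ (succ (succ (succ (elimNat (fun (m : Nat) => (fun (θ : Type0) => θ) Nat) 2 (fun (ω : Nat) => fun (e : Nat) => succ e) 0)))))) (vnil Nat)
  ~> vcons Nat 0 7 (vnil Nat)
inferred type:
  Vec Nat 1


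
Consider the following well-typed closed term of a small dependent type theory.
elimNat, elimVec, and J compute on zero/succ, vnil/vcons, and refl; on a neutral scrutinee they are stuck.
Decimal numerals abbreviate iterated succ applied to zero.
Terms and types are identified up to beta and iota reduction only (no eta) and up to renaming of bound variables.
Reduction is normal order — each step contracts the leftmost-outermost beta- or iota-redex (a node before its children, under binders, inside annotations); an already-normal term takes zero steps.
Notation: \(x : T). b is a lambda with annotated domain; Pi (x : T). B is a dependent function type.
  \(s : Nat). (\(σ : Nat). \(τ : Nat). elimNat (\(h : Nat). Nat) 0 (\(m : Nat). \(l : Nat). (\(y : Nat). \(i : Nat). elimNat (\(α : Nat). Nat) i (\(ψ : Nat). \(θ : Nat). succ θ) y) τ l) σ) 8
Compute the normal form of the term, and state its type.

reduced normal form:
  \(s : Nat). \(σ : Nat). elimNat (\(τ : Nat). Nat) (elimNat (\(h : Nat). Nat) (elimNat (\(m : Nat). Nat) (elimNat (\(l : Nat). Nat) (elimNat (\(y : Nat). Nat) (elimNat (\(i : Nat). Nat) (elimNat (\(α : Nat). Nat) (elimNat (\(ψ : Nat). Nat) 0 (\(θ : Nat). \(η : Nat). succ η) σ) (\(ζ : Nat). \(t : Nat). succ t) σ) (\(f : Nat). \(δ : Nat). succ δ) σ) (\(u : Nat). \(ρ : Nat). succ ρ) σ) (\(a : Nat). \(χ : Nat). succ χ) σ) (\(b : Nat). \(c : Nat). succ c) σ) (\(r : Nat). \(w : Nat). succ w) σ) (\(o : Nat). \(q : Nat). succ q) σ
type:
  Pi (s : Nat). Pi (σ : Nat). Nat
observation: 42 normal-order steps separate the term from its normal form.


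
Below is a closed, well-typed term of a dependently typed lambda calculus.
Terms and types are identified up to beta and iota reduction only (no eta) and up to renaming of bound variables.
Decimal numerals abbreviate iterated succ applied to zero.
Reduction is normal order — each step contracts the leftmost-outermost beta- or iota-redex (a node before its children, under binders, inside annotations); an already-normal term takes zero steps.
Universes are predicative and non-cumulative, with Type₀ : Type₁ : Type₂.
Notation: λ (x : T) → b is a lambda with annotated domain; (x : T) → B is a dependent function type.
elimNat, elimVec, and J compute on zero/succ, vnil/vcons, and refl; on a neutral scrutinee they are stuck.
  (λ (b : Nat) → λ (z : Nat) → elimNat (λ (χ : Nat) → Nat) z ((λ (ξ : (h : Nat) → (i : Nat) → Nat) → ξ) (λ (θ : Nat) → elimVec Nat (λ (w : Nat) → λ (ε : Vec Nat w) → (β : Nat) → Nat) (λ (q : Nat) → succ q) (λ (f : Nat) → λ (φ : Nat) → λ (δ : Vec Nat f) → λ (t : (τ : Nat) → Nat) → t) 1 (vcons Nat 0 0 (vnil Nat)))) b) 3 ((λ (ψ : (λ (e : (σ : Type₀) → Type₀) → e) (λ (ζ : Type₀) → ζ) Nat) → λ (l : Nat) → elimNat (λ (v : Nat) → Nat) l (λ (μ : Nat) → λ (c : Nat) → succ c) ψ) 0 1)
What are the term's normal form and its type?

normal form:
  4
type:
  Nat
observation: 36 normal-order steps separate the term from its normal form.


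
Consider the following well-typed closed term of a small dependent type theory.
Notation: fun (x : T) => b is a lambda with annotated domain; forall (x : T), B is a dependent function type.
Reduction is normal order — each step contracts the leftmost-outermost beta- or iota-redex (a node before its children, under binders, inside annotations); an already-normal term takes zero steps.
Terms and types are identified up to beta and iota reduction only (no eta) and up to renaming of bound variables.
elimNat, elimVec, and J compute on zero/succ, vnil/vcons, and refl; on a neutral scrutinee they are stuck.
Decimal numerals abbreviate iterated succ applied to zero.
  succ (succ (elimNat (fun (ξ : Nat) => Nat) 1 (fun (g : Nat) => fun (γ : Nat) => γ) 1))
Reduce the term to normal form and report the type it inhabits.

resulting normal form:
  3
type:
  Nat


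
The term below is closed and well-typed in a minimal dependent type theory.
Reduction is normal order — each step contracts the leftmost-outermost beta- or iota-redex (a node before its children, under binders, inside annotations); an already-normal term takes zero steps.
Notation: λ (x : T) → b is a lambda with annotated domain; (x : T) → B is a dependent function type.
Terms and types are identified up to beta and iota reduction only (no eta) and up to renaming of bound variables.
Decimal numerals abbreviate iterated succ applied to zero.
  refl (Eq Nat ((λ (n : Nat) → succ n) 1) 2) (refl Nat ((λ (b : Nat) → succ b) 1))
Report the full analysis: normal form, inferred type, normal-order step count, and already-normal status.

normal form:
  refl (Eq Nat 2 2) (refl Nat 2)
inferred type:
  Eq (Eq Nat 2 2) (refl Nat 2) (refl Nat 2)
steps to reach normal form (normal order): 2
term was already normal: no
first redex: a beta-redex


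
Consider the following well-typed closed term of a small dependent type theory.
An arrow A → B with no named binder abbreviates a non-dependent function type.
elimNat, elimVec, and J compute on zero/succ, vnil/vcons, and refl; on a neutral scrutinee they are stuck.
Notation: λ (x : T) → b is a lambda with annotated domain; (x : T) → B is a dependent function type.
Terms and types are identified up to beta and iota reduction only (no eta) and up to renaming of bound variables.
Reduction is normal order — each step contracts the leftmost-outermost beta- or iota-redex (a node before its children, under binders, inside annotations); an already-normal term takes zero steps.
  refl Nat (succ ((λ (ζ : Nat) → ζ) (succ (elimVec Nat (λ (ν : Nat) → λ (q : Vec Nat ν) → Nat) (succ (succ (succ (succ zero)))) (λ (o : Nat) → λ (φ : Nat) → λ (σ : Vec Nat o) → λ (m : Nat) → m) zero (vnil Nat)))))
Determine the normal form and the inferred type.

resulting normal form:
  refl Nat (succ (succ (succ (succ (succ (succ zero))))))
inferred type:
  Eq Nat (succ (succ (succ (succ (succ (succ zero)))))) (succ (succ (succ (succ (succ (succ zero))))))
observation: 2 normal-order steps separate the term from its normal form.


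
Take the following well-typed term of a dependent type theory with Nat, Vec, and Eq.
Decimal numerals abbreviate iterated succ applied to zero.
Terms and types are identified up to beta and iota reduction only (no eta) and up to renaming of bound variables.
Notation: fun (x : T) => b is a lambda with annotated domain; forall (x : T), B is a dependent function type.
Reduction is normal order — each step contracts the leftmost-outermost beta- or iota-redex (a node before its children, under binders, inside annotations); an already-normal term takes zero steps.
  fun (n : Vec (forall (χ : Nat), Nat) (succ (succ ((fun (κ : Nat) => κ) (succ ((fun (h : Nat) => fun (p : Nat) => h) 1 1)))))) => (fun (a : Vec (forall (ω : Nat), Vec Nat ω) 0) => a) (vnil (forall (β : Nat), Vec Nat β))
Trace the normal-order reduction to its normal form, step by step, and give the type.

normal-order reduction sequence:
  fun (n : Vec (forall (χ : Nat), Nat) (succ (succ ((fun (κ : Nat) => κ) (succ ((fun (h : Nat) => fun (p : Nat) => h) 1 1)))))) => (fun (a : Vec (forall (ω : Nat), Vec Nat ω) 0) => a) (vnil (forall (β : Nat), Vec Nat β))
  ~> fun (n : Vec (forall (χ : Nat), Nat) (succ (succ (succ ((fun (κ : Nat) => fun (h : Nat) => κ) 1 1))))) => (fun (p : Vec (forall (a : Nat), Vec Nat a) 0) => p) (vnil (forall (ω : Nat), Vec Nat ω))
  ~> fun (n : Vec (forall (χ : Nat), Nat) (succ (succ (succ ((fun (κ : Nat) => 1) 1))))) => (fun (h : Vec (forall (p : Nat), Vec Nat p) 0) => h) (vnil (forall (a : Nat), Vec Nat a))
  ~> fun (n : Vec (forall (χ : Nat), Nat) 4) => (fun (κ : Vec (forall (h : Nat), Vec Nat h) 0) => κ) (vnil (forall (p : Nat), Vec Nat p))
  ~> fun (n : Vec (forall (χ : Nat), Nat) 4) => vnil (forall (κ : Nat), Vec Nat κ)
the term's type:
  forall (n : Vec (forall (χ : Nat), Nat) 4), Vec (forall (κ : Nat), Vec Nat κ) 0


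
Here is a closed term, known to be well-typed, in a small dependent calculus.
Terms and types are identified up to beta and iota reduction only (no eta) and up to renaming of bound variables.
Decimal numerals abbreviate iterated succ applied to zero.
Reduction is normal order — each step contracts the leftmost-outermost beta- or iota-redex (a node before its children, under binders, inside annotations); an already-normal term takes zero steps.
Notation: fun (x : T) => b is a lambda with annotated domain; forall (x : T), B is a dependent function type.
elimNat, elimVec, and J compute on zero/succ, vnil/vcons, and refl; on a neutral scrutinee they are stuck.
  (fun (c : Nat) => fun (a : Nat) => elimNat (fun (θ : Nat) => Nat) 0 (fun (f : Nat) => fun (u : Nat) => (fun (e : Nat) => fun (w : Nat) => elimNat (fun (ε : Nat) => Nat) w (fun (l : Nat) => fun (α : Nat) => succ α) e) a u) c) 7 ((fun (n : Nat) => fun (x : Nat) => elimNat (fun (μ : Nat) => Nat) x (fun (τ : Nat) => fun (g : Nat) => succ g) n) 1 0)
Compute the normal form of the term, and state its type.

normal form:
  7
inferred type:
  Nat
observation: 108 normal-order steps separate the term from its normal form.


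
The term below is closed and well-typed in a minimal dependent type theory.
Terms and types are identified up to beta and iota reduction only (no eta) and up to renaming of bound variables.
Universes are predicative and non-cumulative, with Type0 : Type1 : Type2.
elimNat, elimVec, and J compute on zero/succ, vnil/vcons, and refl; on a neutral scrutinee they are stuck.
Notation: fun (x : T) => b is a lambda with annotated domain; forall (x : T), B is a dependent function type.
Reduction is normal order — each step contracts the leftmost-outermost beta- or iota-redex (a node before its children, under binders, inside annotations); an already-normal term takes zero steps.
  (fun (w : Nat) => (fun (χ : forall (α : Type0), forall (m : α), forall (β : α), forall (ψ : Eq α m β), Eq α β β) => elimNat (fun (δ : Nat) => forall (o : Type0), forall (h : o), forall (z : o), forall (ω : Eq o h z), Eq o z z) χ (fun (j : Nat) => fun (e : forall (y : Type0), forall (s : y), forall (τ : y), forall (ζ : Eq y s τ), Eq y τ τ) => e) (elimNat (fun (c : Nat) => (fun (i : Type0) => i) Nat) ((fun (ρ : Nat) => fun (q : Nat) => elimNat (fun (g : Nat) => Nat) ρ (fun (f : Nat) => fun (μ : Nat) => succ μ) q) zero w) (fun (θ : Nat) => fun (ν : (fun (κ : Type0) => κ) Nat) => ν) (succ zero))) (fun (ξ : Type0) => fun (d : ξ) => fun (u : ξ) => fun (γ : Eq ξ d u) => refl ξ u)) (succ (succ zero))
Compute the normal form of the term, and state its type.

normal form:
  fun (w : Type0) => fun (χ : w) => fun (α : w) => fun (m : Eq w χ α) => refl w α
type:
  forall (w : Type0), forall (χ : w), forall (α : w), forall (m : Eq w χ α), Eq w α α
observation: 22 normal-order steps separate the term from its normal form.


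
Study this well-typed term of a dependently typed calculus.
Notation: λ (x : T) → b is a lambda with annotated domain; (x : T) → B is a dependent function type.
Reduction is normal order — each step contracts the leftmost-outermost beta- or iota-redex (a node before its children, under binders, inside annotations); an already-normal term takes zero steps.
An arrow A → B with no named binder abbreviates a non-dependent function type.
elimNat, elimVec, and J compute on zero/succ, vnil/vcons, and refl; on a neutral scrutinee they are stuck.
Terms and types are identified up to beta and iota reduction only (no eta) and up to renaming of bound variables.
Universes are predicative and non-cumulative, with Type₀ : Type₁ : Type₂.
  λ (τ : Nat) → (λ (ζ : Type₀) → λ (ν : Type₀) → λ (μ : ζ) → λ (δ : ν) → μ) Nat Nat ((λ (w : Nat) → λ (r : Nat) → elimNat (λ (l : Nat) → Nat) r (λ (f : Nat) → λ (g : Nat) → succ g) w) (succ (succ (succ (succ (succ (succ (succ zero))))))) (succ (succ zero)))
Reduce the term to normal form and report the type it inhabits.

resulting normal form:
  λ (τ : Nat) → λ (ζ : Nat) → succ (succ (succ (succ (succ (succ (succ (succ (succ zero))))))))
type:
  Nat → Nat → Nat
observation: reduction starts at a beta-redex, and 27 normal-order steps reach the normal form.


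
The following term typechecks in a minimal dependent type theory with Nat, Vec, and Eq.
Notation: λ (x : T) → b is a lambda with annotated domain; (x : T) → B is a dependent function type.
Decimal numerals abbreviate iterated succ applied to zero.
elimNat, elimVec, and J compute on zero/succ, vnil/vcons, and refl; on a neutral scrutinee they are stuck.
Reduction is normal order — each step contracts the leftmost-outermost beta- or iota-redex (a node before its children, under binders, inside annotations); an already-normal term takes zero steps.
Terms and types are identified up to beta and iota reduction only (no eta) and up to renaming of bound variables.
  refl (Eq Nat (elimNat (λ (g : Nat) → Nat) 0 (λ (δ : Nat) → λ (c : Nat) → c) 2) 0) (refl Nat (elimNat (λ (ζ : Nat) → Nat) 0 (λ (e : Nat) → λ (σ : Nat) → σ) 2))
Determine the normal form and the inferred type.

reduced normal form:
  refl (Eq Nat 0 0) (refl Nat 0)
inferred type:
  Eq (Eq Nat 0 0) (refl Nat 0) (refl Nat 0)


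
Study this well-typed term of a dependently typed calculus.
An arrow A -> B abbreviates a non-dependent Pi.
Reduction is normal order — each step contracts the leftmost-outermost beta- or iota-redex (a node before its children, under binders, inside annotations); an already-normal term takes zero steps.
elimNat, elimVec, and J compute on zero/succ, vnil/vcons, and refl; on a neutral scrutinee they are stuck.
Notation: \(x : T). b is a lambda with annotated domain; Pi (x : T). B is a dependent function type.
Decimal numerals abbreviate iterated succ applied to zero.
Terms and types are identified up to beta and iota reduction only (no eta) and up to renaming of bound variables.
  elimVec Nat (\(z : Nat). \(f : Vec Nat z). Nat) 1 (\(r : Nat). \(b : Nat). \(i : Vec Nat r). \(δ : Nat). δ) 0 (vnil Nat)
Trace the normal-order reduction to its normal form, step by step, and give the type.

normal-order reduction:
  elimVec Nat (\(z : Nat). \(f : Vec Nat z). Nat) 1 (\(r : Nat). \(b : Nat). \(i : Vec Nat r). \(δ : Nat). δ) 0 (vnil Nat)
  ~> 1
type:
  Nat


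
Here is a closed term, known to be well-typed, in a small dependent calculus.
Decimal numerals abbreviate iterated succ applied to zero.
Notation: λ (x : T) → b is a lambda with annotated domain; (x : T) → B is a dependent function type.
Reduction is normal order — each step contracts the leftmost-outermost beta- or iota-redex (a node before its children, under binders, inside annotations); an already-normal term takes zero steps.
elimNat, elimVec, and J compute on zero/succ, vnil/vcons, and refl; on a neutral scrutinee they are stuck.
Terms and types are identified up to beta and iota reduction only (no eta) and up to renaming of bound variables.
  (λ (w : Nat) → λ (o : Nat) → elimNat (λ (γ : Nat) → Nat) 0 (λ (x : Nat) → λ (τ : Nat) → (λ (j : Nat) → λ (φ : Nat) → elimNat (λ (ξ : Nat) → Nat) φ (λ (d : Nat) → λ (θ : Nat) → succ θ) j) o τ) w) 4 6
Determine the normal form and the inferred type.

resulting normal form:
  24
inferred type:
  Nat


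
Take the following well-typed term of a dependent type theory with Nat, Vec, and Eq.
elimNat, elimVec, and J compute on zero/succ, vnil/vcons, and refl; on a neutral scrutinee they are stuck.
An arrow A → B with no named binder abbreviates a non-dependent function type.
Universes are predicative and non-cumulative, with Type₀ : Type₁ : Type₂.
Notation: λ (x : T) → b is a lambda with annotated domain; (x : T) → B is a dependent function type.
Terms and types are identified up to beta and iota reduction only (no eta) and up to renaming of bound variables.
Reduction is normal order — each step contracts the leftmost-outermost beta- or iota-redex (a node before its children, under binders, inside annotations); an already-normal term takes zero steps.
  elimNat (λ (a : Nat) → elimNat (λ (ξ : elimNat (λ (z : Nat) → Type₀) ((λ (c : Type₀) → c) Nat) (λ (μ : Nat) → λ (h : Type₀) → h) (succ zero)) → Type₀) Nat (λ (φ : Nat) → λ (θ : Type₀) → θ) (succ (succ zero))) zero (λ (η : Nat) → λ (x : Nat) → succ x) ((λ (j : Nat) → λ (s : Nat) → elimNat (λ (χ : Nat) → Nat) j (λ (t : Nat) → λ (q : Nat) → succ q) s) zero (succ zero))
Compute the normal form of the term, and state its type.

resulting normal form:
  succ zero
the term's type:
  Nat
observation: normalization takes exactly 17 steps under the normal-order strategy.


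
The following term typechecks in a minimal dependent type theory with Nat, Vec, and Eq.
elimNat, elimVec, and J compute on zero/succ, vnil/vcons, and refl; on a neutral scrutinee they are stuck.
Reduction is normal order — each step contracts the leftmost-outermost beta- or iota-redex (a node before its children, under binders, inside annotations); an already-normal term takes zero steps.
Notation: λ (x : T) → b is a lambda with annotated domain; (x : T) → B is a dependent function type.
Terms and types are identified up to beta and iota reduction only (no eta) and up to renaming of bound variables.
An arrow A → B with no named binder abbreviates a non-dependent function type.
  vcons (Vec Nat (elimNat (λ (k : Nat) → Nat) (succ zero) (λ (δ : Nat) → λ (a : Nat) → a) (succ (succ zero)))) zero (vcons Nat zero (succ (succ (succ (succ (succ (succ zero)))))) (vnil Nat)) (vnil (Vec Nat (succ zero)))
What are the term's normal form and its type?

resulting normal form:
  vcons (Vec Nat (succ zero)) zero (vcons Nat zero (succ (succ (succ (succ (succ (succ zero)))))) (vnil Nat)) (vnil (Vec Nat (succ zero)))
the term's type:
  Vec (Vec Nat (succ zero)) (succ zero)


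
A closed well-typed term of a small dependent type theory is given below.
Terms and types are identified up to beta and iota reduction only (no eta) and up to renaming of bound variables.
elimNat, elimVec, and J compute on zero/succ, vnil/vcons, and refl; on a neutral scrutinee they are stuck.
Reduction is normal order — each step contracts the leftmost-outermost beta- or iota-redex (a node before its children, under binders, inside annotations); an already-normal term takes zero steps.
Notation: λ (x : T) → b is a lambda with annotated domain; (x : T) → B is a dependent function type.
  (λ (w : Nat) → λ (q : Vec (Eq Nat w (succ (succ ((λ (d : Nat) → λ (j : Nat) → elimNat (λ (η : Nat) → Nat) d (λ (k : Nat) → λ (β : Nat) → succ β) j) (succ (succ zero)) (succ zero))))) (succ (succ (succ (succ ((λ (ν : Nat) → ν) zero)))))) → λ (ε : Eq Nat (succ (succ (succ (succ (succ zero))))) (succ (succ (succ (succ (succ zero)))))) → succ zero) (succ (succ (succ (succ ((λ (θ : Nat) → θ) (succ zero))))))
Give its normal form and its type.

resulting normal form:
  λ (w : Vec (Eq Nat (succ (succ (succ (succ (succ zero))))) (succ (succ (succ (succ (succ zero)))))) (succ (succ (succ (succ zero))))) → λ (q : Eq Nat (succ (succ (succ (succ (succ zero))))) (succ (succ (succ (succ (succ zero)))))) → succ zero
type:
  (w : Vec (Eq Nat (succ (succ (succ (succ (succ zero))))) (succ (succ (succ (succ (succ zero)))))) (succ (succ (succ (succ zero))))) → (q : Eq Nat (succ (succ (succ (succ (succ zero))))) (succ (succ (succ (succ (succ zero)))))) → Nat
observation: normalization takes exactly 9 steps under the normal-order strategy.


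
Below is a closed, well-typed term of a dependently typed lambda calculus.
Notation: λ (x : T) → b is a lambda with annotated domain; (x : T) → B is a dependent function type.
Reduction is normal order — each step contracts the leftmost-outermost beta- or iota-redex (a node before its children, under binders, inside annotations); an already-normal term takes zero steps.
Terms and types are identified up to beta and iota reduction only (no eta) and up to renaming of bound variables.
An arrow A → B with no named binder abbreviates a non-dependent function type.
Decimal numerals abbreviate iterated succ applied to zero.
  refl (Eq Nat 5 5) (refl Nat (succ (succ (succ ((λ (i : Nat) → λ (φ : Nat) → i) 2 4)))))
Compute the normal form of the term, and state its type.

resulting normal form:
  refl (Eq Nat 5 5) (refl Nat 5)
type:
  Eq (Eq Nat 5 5) (refl Nat 5) (refl Nat 5)
observation: the first redex contracted is a beta-redex; the normal form is reached in 2 normal-order steps.


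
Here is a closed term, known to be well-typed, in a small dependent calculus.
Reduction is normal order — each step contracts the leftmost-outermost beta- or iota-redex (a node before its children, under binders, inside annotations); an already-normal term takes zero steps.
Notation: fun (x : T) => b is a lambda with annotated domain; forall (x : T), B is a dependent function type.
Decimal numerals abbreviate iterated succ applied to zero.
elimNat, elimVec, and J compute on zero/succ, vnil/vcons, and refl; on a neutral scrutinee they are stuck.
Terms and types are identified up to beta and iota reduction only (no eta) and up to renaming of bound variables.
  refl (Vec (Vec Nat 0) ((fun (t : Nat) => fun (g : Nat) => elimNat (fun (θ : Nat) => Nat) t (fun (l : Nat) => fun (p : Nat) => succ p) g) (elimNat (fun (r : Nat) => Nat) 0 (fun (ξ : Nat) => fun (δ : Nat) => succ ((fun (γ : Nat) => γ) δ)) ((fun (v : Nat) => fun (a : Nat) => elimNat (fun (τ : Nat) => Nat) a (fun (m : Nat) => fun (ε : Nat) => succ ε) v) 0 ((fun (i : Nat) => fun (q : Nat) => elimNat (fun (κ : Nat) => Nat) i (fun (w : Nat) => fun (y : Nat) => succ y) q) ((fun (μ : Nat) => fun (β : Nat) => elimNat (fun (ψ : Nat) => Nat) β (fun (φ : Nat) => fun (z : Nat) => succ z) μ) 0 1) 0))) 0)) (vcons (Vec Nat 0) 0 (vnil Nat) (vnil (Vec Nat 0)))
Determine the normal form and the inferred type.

resulting normal form:
  refl (Vec (Vec Nat 0) 1) (vcons (Vec Nat 0) 0 (vnil Nat) (vnil (Vec Nat 0)))
inferred type:
  Eq (Vec (Vec Nat 0) 1) (vcons (Vec Nat 0) 0 (vnil Nat) (vnil (Vec Nat 0))) (vcons (Vec Nat 0) 0 (vnil Nat) (vnil (Vec Nat 0)))
observation: reduction starts at a beta-redex, and 17 normal-order steps reach the normal form.


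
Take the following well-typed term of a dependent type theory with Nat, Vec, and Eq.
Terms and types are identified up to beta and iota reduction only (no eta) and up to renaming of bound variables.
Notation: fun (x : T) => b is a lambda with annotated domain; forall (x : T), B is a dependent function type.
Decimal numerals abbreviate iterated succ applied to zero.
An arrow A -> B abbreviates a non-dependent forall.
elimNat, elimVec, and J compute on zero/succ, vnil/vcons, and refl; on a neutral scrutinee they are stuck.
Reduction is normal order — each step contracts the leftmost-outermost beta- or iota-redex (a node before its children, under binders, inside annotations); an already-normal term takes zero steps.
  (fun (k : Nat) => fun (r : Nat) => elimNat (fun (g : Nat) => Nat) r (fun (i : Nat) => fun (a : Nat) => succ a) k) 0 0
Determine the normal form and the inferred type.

resulting normal form:
  0
the term's type:
  Nat
observation: the term reaches its normal form after 3 normal-order steps.


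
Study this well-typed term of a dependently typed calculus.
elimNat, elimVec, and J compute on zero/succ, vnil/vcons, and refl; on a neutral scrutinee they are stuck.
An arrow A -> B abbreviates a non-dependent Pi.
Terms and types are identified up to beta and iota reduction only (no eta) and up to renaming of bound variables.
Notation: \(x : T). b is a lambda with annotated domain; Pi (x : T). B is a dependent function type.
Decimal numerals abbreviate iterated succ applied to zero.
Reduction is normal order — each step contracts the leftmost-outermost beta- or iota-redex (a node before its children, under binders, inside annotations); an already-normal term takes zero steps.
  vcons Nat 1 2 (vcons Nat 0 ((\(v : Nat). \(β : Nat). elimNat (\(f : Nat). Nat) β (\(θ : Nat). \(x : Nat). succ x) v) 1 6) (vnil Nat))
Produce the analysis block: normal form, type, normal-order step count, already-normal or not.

resulting normal form:
  vcons Nat 1 2 (vcons Nat 0 7 (vnil Nat))
type:
  Vec Nat 2
steps to reach normal form (normal order): 6
already normal: no
first redex: a beta-redex


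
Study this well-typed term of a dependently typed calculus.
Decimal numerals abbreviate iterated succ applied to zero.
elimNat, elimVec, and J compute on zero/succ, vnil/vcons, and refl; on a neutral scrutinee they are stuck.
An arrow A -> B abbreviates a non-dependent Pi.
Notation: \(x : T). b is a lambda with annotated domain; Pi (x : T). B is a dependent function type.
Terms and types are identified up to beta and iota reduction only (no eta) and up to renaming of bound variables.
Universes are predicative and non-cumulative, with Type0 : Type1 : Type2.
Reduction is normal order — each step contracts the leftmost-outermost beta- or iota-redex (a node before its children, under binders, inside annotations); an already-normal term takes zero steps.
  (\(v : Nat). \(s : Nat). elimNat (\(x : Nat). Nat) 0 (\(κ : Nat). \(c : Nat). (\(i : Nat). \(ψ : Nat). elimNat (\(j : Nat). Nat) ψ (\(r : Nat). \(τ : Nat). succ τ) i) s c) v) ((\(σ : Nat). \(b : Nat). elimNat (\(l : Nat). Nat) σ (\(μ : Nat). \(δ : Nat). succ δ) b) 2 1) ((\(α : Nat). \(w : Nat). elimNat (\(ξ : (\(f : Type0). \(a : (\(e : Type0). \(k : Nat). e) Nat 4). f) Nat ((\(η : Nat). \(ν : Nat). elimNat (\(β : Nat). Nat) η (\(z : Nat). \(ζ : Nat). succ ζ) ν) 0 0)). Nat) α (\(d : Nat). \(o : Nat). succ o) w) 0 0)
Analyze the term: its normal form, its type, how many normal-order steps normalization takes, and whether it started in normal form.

resulting normal form:
  0
type:
  Nat
reduction steps (normal order): 24
started in normal form: no
first contracted redex: a beta-redex


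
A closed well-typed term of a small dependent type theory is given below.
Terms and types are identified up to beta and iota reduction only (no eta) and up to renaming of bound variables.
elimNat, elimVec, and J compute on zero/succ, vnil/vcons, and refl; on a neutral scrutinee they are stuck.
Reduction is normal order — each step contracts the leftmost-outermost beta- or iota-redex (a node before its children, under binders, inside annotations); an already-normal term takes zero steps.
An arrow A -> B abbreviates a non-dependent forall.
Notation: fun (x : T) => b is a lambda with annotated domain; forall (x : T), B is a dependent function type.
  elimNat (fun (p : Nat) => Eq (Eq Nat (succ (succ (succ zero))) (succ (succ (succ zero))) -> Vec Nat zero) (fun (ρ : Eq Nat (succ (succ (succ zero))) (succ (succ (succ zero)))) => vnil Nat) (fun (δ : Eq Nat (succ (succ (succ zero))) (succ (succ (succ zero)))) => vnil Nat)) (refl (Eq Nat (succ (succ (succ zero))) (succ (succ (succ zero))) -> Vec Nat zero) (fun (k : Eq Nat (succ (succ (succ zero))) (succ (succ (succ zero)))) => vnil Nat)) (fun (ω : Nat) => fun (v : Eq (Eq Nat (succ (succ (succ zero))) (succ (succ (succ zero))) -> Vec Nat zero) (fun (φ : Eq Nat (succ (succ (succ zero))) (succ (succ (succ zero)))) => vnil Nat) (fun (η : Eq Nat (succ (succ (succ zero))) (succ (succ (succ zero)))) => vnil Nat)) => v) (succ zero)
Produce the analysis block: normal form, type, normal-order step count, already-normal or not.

reduced normal form:
  refl (Eq Nat (succ (succ (succ zero))) (succ (succ (succ zero))) -> Vec Nat zero) (fun (p : Eq Nat (succ (succ (succ zero))) (succ (succ (succ zero)))) => vnil Nat)
inferred type:
  Eq (Eq Nat (succ (succ (succ zero))) (succ (succ (succ zero))) -> Vec Nat zero) (fun (p : Eq Nat (succ (succ (succ zero))) (succ (succ (succ zero)))) => vnil Nat) (fun (ρ : Eq Nat (succ (succ (succ zero))) (succ (succ (succ zero)))) => vnil Nat)
normal-order step count: 4
term was already normal: no
first contracted redex: an elimNat iota-redex


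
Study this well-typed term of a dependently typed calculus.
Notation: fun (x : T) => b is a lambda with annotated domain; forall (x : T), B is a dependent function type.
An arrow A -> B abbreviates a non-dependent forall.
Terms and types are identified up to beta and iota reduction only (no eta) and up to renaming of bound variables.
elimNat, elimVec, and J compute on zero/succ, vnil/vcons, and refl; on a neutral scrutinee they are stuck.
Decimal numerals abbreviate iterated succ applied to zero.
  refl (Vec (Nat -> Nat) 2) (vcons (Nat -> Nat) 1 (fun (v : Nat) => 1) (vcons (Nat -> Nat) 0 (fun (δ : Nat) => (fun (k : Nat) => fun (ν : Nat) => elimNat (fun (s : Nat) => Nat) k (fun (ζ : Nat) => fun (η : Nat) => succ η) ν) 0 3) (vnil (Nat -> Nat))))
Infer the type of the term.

the term's type:
  Eq (Vec (Nat -> Nat) 2) (vcons (Nat -> Nat) 1 (fun (v : Nat) => 1) (vcons (Nat -> Nat) 0 (fun (δ : Nat) => 3) (vnil (Nat -> Nat)))) (vcons (Nat -> Nat) 1 (fun (k : Nat) => 1) (vcons (Nat -> Nat) 0 (fun (ν : Nat) => 3) (vnil (Nat -> Nat))))


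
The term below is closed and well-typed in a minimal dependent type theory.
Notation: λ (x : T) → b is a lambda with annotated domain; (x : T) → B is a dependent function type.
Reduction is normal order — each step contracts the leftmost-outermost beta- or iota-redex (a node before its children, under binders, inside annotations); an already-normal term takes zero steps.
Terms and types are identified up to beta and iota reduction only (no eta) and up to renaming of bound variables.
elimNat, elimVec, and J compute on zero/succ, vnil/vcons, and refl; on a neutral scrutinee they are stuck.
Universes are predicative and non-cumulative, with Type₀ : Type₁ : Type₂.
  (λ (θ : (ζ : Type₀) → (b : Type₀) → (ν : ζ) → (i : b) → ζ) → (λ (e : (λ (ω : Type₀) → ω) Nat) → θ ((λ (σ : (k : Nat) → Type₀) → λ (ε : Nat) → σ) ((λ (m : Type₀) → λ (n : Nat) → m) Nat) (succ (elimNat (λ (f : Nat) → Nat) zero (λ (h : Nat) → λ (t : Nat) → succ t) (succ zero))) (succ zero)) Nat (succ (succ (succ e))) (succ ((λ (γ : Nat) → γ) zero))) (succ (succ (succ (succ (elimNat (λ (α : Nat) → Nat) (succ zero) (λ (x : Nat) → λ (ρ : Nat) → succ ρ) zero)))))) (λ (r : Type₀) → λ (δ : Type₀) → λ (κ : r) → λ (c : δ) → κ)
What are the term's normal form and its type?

resulting normal form:
  succ (succ (succ (succ (succ (succ (succ (succ zero)))))))
the term's type:
  Nat
observation: the leftmost-outermost redex is a beta-redex, and normalization takes 7 steps.
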